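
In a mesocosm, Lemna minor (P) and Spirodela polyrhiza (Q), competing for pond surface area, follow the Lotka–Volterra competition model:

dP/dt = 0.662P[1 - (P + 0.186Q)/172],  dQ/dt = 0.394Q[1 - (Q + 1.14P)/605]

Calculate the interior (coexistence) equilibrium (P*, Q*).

P* ≈ 75.5, Q* ≈ 519

Setting both brackets to zero gives the nullclines P + 0.186Q = 172 and 1.14P + Q = 605.
Substituting Q = 605 - 1.14P into the first: P(1 - 0.186·1.14) = 172 - 0.186·605.
So P* = 59.5/0.788 = 75.5, and then Q* = 605 - 1.14·75.5 = 519.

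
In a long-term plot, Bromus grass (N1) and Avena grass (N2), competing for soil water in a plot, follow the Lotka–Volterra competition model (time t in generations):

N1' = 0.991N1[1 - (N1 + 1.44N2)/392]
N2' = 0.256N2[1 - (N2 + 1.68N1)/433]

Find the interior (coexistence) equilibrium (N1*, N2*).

N1* ≈ 163, N2* ≈ 159

Setting both brackets to zero gives the nullclines N1 + 1.44N2 = 392 and 1.68N1 + N2 = 433.
Substituting N2 = 433 - 1.68N1 into the first: N1(1 - 1.44·1.68) = 392 - 1.44·433.
So N1* = -232/-1.42 = 163, and then N2* = 433 - 1.68·163 = 159.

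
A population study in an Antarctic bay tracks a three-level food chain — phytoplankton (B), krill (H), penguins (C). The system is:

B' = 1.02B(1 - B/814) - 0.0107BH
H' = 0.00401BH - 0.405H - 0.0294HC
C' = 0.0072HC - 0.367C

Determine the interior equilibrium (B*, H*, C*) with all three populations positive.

B* ≈ 379, H* ≈ 51, C* ≈ 37.9

From dC/dt = 0: 0.0072H* = 0.367, so H* = 51.
From dB/dt = 0: 1.02(1 - B*/814) = 0.0107·51, giving B* = 814·(1 - 0.535) = 379.
From dH/dt = 0: 0.00401·379 - 0.405 = 0.0294C*, so C* = 1.11/0.0294 = 37.9.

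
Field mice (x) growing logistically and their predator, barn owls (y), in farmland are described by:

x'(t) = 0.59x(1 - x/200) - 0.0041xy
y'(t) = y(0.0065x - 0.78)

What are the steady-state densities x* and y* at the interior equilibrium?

x* ≈ 120, y* ≈ 57.6

From dy/dt = 0 with y > 0: 0.0065x* = 0.78, so x* = 120.
Substitute into dx/dt = 0: 0.59(1 - 120/200) = 0.0041y*.
The bracket is 0.4, giving y* = 0.236/0.0041 = 57.6.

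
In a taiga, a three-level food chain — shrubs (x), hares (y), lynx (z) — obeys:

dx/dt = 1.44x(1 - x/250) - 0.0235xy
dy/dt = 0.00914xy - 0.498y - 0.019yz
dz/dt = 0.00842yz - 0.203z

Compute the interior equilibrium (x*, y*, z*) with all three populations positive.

x* ≈ 152, y* ≈ 24.1, z* ≈ 46.7

From dz/dt = 0: 0.00842y* = 0.203, so y* = 24.1.
From dx/dt = 0: 1.44(1 - x*/250) = 0.0235·24.1, giving x* = 250·(1 - 0.393) = 152.
From dy/dt = 0: 0.00914·152 - 0.498 = 0.019z*, so z* = 0.888/0.019 = 46.7.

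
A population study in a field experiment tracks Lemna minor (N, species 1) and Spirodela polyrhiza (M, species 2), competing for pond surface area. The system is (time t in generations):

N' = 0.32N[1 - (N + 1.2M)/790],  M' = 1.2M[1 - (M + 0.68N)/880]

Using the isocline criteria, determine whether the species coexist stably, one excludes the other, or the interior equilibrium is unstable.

species 2 excludes species 1

Compare the nullcline intercepts: K1/α12 = 790/1.2 = 658 < K2 = 880; K2/α21 = 880/0.68 = 1290 > K1 = 790.
Since the inequalities point opposite ways, species 2 can invade but species 1 cannot.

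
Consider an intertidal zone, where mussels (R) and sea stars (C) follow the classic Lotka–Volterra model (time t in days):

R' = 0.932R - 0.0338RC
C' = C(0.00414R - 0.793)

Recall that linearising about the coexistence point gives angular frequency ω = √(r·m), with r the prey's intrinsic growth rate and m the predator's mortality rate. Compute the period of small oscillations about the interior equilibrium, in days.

Here r = 0.932 and m = 0.793, so r·m = 0.739.
ω = √0.739 = 0.86 per day, hence T = 2π/ω ≈ 7.31 days.

T ≈ 7.31 days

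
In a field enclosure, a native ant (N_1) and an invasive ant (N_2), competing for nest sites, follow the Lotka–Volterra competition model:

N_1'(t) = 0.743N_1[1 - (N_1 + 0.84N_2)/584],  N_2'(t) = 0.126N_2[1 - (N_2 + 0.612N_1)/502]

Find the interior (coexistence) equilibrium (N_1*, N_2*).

N_1* ≈ 334, N_2* ≈ 298

Setting both brackets to zero gives the nullclines N_1 + 0.84N_2 = 584 and 0.612N_1 + N_2 = 502.
Substituting N_2 = 502 - 0.612N_1 into the first: N_1(1 - 0.84·0.612) = 584 - 0.84·502.
So N_1* = 162/0.486 = 334, and then N_2* = 502 - 0.612·334 = 298.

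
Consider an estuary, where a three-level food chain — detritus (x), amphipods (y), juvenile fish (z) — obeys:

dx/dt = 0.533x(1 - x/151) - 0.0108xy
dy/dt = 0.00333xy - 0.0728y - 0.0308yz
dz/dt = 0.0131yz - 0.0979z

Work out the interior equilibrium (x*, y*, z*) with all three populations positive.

x* ≈ 128, y* ≈ 7.47, z* ≈ 11.5

From dz/dt = 0: 0.0131y* = 0.0979, so y* = 7.47.
From dx/dt = 0: 0.533(1 - x*/151) = 0.0108·7.47, giving x* = 151·(1 - 0.151) = 128.
From dy/dt = 0: 0.00333·128 - 0.0728 = 0.0308z*, so z* = 0.354/0.0308 = 11.5.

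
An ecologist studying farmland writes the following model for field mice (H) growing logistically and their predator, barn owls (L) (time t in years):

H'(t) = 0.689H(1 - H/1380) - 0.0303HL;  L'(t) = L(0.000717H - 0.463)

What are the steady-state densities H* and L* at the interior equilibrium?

From dL/dt = 0 with L > 0: 0.000717H* = 0.463, so H* = 646.
Substitute into dH/dt = 0: 0.689(1 - 646/1380) = 0.0303L*.
The bracket is 0.532, giving L* = 0.367/0.0303 = 12.1.

H* ≈ 646, L* ≈ 12.1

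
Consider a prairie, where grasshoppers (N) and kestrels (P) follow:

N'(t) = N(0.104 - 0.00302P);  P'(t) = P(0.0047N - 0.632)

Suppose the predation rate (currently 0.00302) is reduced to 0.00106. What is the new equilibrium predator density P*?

P* ≈ 98.1

At the interior fixed point, setting dN/dt = 0 with N > 0 fixes P* = (prey growth rate)/(NP coefficient) — independent of the other coefficients.
With the change, P* = 0.104/0.00106 = 98.1; it rises from 34.4.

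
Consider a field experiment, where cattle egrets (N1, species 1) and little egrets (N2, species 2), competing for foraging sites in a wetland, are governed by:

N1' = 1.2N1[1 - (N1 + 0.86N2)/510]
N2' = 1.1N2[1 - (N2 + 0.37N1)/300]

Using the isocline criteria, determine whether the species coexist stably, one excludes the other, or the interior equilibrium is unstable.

Compare the nullcline intercepts: K1/α12 = 510/0.86 = 593 > K2 = 300; K2/α21 = 300/0.37 = 811 > K1 = 510.
Since both inequalities hold, each species can invade when rare, so the interior equilibrium is stable.

stable coexistence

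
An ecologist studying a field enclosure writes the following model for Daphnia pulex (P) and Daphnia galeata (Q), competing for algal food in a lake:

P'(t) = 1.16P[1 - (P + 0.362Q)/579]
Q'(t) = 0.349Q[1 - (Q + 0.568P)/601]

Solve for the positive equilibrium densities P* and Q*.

Setting both brackets to zero gives the nullclines P + 0.362Q = 579 and 0.568P + Q = 601.
Substituting Q = 601 - 0.568P into the first: P(1 - 0.362·0.568) = 579 - 0.362·601.
So P* = 361/0.794 = 455, and then Q* = 601 - 0.568·455 = 343.

P* ≈ 455, Q* ≈ 343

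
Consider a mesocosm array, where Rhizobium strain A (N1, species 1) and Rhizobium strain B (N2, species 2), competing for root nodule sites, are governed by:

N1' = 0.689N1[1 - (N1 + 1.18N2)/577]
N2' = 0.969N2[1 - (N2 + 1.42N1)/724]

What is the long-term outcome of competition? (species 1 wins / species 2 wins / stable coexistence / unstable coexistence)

Compare the nullcline intercepts: K1/α12 = 577/1.18 = 489 < K2 = 724; K2/α21 = 724/1.42 = 510 < K1 = 577.
Since both are reversed, neither can invade when rare; the interior point is a saddle.

unstable coexistence (outcome depends on initial conditions)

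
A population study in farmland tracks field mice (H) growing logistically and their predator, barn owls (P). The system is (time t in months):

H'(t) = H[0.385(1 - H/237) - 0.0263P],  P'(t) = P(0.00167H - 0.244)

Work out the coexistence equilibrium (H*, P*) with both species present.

H* ≈ 146, P* ≈ 5.61

From dP/dt = 0 with P > 0: 0.00167H* = 0.244, so H* = 146.
Substitute into dH/dt = 0: 0.385(1 - 146/237) = 0.0263P*.
The bracket is 0.384, giving P* = 0.148/0.0263 = 5.61.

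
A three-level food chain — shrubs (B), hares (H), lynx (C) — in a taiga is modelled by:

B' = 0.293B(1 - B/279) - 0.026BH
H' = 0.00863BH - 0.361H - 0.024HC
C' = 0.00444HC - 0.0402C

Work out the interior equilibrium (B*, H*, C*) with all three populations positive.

From dC/dt = 0: 0.00444H* = 0.0402, so H* = 9.05.
From dB/dt = 0: 0.293(1 - B*/279) = 0.026·9.05, giving B* = 279·(1 - 0.803) = 54.8.
From dH/dt = 0: 0.00863·54.8 - 0.361 = 0.024C*, so C* = 0.112/0.024 = 4.68.

B* ≈ 54.8, H* ≈ 9.05, C* ≈ 4.68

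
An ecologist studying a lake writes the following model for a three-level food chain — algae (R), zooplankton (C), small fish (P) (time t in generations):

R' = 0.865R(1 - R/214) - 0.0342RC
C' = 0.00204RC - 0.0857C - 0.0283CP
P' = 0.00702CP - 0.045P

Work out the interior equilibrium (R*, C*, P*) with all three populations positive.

R* ≈ 160, C* ≈ 6.41, P* ≈ 8.49

From dP/dt = 0: 0.00702C* = 0.045, so C* = 6.41.
From dR/dt = 0: 0.865(1 - R*/214) = 0.0342·6.41, giving R* = 214·(1 - 0.253) = 160.
From dC/dt = 0: 0.00204·160 - 0.0857 = 0.0283P*, so P* = 0.24/0.0283 = 8.49.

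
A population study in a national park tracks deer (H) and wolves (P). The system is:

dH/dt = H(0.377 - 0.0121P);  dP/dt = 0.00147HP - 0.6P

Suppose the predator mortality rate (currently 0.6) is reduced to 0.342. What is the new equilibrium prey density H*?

H* ≈ 233

At the interior fixed point, setting dP/dt = 0 with P > 0 fixes H* = (predator death rate)/(HP coefficient) — independent of the other coefficients.
With the change, H* = 0.342/0.00147 = 233; it falls from 408.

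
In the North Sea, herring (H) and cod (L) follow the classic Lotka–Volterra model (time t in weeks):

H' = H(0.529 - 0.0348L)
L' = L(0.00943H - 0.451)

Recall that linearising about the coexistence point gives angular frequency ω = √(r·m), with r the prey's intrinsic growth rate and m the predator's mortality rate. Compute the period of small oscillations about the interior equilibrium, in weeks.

T ≈ 12.9 weeks

Here r = 0.529 and m = 0.451, so r·m = 0.239.
ω = √0.239 = 0.488 per week, hence T = 2π/ω ≈ 12.9 weeks.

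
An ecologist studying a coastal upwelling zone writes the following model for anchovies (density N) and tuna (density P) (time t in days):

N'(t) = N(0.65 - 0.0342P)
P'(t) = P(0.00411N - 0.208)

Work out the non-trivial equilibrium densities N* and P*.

Set dP/dt = 0 with P > 0: 0.00411N - 0.208 = 0, so N* = 0.208/0.00411 = 50.6.
Set dN/dt = 0 with N > 0: 0.65 - 0.0342P = 0, so P* = 0.65/0.0342 = 19.

N* ≈ 50.6, P* ≈ 19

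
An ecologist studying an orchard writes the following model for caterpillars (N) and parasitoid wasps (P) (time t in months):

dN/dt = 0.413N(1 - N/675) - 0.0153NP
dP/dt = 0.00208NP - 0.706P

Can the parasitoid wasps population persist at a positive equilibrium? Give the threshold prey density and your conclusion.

The predator equation gives dP/dt > 0 only when N > 0.706/0.00208 = 339.
Without the predator, N → K = 675. Since 675 > 339, the predator can invade and persist.

Threshold N = 339; K > 339, so yes, the predator persists.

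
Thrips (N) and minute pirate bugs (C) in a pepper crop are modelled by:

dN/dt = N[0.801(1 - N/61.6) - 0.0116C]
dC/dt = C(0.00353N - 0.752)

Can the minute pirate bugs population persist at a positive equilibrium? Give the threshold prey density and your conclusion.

The predator equation gives dC/dt > 0 only when N > 0.752/0.00353 = 213.
Without the predator, N → K = 61.6. Since 61.6 < 213, the predator cannot invade.

Threshold N = 213; K < 213, so no, the predator goes extinct.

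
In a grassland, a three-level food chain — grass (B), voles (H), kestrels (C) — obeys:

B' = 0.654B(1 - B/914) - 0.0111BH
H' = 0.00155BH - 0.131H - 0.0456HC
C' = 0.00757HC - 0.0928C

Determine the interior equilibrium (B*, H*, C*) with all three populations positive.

B* ≈ 724, H* ≈ 12.3, C* ≈ 21.7

From dC/dt = 0: 0.00757H* = 0.0928, so H* = 12.3.
From dB/dt = 0: 0.654(1 - B*/914) = 0.0111·12.3, giving B* = 914·(1 - 0.208) = 724.
From dH/dt = 0: 0.00155·724 - 0.131 = 0.0456C*, so C* = 0.991/0.0456 = 21.7.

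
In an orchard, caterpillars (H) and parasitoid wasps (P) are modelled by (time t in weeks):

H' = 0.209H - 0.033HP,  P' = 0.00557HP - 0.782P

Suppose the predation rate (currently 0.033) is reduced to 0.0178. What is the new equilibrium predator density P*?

At the interior fixed point, setting dH/dt = 0 with H > 0 fixes P* = (prey growth rate)/(HP coefficient) — independent of the other coefficients.
With the change, P* = 0.209/0.0178 = 11.7; it rises from 6.33.

P* ≈ 11.7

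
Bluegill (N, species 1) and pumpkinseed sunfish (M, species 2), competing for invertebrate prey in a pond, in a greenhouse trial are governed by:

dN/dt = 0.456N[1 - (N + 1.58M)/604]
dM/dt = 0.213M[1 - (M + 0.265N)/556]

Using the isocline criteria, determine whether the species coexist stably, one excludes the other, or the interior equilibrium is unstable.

species 2 excludes species 1

Compare the nullcline intercepts: K1/α12 = 604/1.58 = 382 < K2 = 556; K2/α21 = 556/0.265 = 2100 > K1 = 604.
Since the inequalities point opposite ways, species 2 can invade but species 1 cannot.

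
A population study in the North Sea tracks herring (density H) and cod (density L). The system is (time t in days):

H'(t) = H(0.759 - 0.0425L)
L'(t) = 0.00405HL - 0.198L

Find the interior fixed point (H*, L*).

Set dL/dt = 0 with L > 0: 0.00405H - 0.198 = 0, so H* = 0.198/0.00405 = 48.9.
Set dH/dt = 0 with H > 0: 0.759 - 0.0425L = 0, so L* = 0.759/0.0425 = 17.9.

H* ≈ 48.9, L* ≈ 17.9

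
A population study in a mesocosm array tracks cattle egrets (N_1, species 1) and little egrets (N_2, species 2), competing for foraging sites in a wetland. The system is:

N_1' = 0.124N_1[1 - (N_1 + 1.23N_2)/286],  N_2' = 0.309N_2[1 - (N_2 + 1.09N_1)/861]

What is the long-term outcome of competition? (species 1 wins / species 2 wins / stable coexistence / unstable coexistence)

species 2 excludes species 1

Compare the nullcline intercepts: K1/α12 = 286/1.23 = 233 < K2 = 861; K2/α21 = 861/1.09 = 790 > K1 = 286.
Since the inequalities point opposite ways, species 2 can invade but species 1 cannot.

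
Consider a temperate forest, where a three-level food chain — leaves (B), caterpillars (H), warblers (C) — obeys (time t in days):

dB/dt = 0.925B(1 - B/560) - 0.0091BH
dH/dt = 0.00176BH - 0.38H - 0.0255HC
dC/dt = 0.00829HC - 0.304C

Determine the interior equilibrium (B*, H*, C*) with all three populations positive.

B* ≈ 358, H* ≈ 36.7, C* ≈ 9.81

From dC/dt = 0: 0.00829H* = 0.304, so H* = 36.7.
From dB/dt = 0: 0.925(1 - B*/560) = 0.0091·36.7, giving B* = 560·(1 - 0.361) = 358.
From dH/dt = 0: 0.00176·358 - 0.38 = 0.0255C*, so C* = 0.25/0.0255 = 9.81.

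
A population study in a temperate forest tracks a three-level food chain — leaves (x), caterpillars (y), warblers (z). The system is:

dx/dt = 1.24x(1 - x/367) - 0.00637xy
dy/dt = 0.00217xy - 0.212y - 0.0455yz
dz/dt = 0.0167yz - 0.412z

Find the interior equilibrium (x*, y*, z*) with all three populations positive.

From dz/dt = 0: 0.0167y* = 0.412, so y* = 24.7.
From dx/dt = 0: 1.24(1 - x*/367) = 0.00637·24.7, giving x* = 367·(1 - 0.127) = 320.
From dy/dt = 0: 0.00217·320 - 0.212 = 0.0455z*, so z* = 0.483/0.0455 = 10.6.

x* ≈ 320, y* ≈ 24.7, z* ≈ 10.6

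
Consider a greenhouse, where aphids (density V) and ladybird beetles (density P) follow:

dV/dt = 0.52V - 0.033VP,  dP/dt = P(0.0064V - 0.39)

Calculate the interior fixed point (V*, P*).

V* ≈ 60.9, P* ≈ 15.8

Set dP/dt = 0 with P > 0: 0.0064V - 0.39 = 0, so V* = 0.39/0.0064 = 60.9.
Set dV/dt = 0 with V > 0: 0.52 - 0.033P = 0, so P* = 0.52/0.033 = 15.8.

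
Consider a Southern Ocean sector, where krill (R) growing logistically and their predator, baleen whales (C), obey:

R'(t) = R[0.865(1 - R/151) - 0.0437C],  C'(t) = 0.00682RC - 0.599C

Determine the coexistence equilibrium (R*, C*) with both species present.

R* ≈ 87.8, C* ≈ 8.28

From dC/dt = 0 with C > 0: 0.00682R* = 0.599, so R* = 87.8.
Substitute into dR/dt = 0: 0.865(1 - 87.8/151) = 0.0437C*.
The bracket is 0.418, giving C* = 0.362/0.0437 = 8.28.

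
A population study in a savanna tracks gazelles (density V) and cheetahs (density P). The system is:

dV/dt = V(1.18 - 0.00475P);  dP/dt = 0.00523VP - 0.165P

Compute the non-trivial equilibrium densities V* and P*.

Set dP/dt = 0 with P > 0: 0.00523V - 0.165 = 0, so V* = 0.165/0.00523 = 31.5.
Set dV/dt = 0 with V > 0: 1.18 - 0.00475P = 0, so P* = 1.18/0.00475 = 248.

V* ≈ 31.5, P* ≈ 248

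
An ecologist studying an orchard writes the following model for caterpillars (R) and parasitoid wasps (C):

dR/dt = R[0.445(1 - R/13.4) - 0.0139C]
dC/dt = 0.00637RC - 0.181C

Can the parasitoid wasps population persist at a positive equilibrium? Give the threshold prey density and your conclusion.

Threshold R = 28.4; K < 28.4, so no, the predator goes extinct.

The predator equation gives dC/dt > 0 only when R > 0.181/0.00637 = 28.4.
Without the predator, R → K = 13.4. Since 13.4 < 28.4, the predator cannot invade.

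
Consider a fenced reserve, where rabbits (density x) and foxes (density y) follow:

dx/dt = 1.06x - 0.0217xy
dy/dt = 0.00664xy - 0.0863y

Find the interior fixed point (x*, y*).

x* ≈ 13, y* ≈ 48.8

Set dy/dt = 0 with y > 0: 0.00664x - 0.0863 = 0, so x* = 0.0863/0.00664 = 13.
Set dx/dt = 0 with x > 0: 1.06 - 0.0217y = 0, so y* = 1.06/0.0217 = 48.8.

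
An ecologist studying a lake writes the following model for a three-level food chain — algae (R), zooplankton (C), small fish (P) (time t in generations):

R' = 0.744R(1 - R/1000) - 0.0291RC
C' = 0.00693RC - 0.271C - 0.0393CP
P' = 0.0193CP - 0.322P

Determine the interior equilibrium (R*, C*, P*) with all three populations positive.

R* ≈ 347, C* ≈ 16.7, P* ≈ 54.4

From dP/dt = 0: 0.0193C* = 0.322, so C* = 16.7.
From dR/dt = 0: 0.744(1 - R*/1000) = 0.0291·16.7, giving R* = 1000·(1 - 0.653) = 347.
From dC/dt = 0: 0.00693·347 - 0.271 = 0.0393P*, so P* = 2.14/0.0393 = 54.4.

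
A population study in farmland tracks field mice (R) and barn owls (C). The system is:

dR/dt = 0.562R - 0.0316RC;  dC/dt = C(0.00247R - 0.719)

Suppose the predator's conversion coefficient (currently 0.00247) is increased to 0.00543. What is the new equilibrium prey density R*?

At the interior fixed point, setting dC/dt = 0 with C > 0 fixes R* = (predator death rate)/(RC coefficient) — independent of the other coefficients.
With the change, R* = 0.719/0.00543 = 132; it falls from 291.

R* ≈ 132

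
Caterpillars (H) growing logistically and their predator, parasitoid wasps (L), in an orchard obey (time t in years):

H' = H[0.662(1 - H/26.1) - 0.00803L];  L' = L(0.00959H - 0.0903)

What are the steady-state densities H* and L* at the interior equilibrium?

H* ≈ 9.42, L* ≈ 52.7

From dL/dt = 0 with L > 0: 0.00959H* = 0.0903, so H* = 9.42.
Substitute into dH/dt = 0: 0.662(1 - 9.42/26.1) = 0.00803L*.
The bracket is 0.639, giving L* = 0.423/0.00803 = 52.7.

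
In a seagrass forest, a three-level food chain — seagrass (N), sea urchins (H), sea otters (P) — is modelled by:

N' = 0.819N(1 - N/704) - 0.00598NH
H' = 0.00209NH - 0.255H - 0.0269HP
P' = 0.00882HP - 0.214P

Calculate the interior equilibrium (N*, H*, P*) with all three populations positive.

From dP/dt = 0: 0.00882H* = 0.214, so H* = 24.3.
From dN/dt = 0: 0.819(1 - N*/704) = 0.00598·24.3, giving N* = 704·(1 - 0.177) = 579.
From dH/dt = 0: 0.00209·579 - 0.255 = 0.0269P*, so P* = 0.956/0.0269 = 35.5.

N* ≈ 579, H* ≈ 24.3, P* ≈ 35.5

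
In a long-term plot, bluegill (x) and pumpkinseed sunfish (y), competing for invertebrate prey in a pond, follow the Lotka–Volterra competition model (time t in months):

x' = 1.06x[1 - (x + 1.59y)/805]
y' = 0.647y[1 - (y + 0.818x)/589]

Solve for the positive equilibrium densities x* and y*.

x* ≈ 437, y* ≈ 231

Setting both brackets to zero gives the nullclines x + 1.59y = 805 and 0.818x + y = 589.
Substituting y = 589 - 0.818x into the first: x(1 - 1.59·0.818) = 805 - 1.59·589.
So x* = -132/-0.301 = 437, and then y* = 589 - 0.818·437 = 231.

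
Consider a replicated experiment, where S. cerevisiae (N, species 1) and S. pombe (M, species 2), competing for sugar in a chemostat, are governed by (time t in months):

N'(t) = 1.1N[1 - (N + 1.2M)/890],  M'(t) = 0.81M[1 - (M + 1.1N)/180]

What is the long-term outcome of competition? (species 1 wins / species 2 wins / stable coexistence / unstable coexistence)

species 1 excludes species 2

Compare the nullcline intercepts: K1/α12 = 890/1.2 = 742 > K2 = 180; K2/α21 = 180/1.1 = 164 < K1 = 890.
Since the inequalities point opposite ways, species 1 can invade but species 2 cannot.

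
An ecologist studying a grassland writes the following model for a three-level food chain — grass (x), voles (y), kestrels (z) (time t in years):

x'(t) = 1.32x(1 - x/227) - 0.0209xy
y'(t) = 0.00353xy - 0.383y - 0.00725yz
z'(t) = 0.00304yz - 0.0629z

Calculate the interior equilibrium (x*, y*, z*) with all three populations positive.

From dz/dt = 0: 0.00304y* = 0.0629, so y* = 20.7.
From dx/dt = 0: 1.32(1 - x*/227) = 0.0209·20.7, giving x* = 227·(1 - 0.328) = 153.
From dy/dt = 0: 0.00353·153 - 0.383 = 0.00725z*, so z* = 0.156/0.00725 = 21.5.

x* ≈ 153, y* ≈ 20.7, z* ≈ 21.5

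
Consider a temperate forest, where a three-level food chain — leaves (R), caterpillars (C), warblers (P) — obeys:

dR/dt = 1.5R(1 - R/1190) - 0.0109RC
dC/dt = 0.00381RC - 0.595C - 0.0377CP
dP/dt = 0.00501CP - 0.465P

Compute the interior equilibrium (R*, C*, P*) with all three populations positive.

R* ≈ 387, C* ≈ 92.8, P* ≈ 23.4

From dP/dt = 0: 0.00501C* = 0.465, so C* = 92.8.
From dR/dt = 0: 1.5(1 - R*/1190) = 0.0109·92.8, giving R* = 1190·(1 - 0.674) = 387.
From dC/dt = 0: 0.00381·387 - 0.595 = 0.0377P*, so P* = 0.881/0.0377 = 23.4.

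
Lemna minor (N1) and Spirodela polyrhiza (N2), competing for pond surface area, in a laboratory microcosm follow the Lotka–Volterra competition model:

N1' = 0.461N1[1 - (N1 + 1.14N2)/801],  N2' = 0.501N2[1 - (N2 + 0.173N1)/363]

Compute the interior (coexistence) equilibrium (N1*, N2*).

N1* ≈ 482, N2* ≈ 280

Setting both brackets to zero gives the nullclines N1 + 1.14N2 = 801 and 0.173N1 + N2 = 363.
Substituting N2 = 363 - 0.173N1 into the first: N1(1 - 1.14·0.173) = 801 - 1.14·363.
So N1* = 387/0.803 = 482, and then N2* = 363 - 0.173·482 = 280.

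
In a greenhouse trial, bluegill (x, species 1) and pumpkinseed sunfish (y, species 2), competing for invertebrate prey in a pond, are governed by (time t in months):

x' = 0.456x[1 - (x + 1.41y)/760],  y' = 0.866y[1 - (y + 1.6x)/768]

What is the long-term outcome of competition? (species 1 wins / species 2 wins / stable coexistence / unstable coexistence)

Compare the nullcline intercepts: K1/α12 = 760/1.41 = 539 < K2 = 768; K2/α21 = 768/1.6 = 480 < K1 = 760.
Since both are reversed, neither can invade when rare; the interior point is a saddle.

unstable coexistence (outcome depends on initial conditions)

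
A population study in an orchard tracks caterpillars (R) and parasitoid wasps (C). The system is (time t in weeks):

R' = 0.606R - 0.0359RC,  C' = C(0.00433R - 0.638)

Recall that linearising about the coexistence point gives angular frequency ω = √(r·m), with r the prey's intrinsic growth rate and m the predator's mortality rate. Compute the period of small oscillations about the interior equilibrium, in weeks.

Here r = 0.606 and m = 0.638, so r·m = 0.387.
ω = √0.387 = 0.622 per week, hence T = 2π/ω ≈ 10.1 weeks.

T ≈ 10.1 weeks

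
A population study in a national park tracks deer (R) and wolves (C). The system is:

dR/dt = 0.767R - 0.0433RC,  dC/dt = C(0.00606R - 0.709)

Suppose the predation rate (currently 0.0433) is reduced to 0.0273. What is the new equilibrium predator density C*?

At the interior fixed point, setting dR/dt = 0 with R > 0 fixes C* = (prey growth rate)/(RC coefficient) — independent of the other coefficients.
With the change, C* = 0.767/0.0273 = 28.1; it rises from 17.7.

C* ≈ 28.1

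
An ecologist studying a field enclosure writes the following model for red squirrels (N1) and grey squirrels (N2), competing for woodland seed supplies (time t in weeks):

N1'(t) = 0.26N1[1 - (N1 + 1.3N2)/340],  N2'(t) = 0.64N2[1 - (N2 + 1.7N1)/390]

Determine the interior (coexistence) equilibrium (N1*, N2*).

N1* ≈ 138, N2* ≈ 155

Setting both brackets to zero gives the nullclines N1 + 1.3N2 = 340 and 1.7N1 + N2 = 390.
Substituting N2 = 390 - 1.7N1 into the first: N1(1 - 1.3·1.7) = 340 - 1.3·390.
So N1* = -167/-1.21 = 138, and then N2* = 390 - 1.7·138 = 155.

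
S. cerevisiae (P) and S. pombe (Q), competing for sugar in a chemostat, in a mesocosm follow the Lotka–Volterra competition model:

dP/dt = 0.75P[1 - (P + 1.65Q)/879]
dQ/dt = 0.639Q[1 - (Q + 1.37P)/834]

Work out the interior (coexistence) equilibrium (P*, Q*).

P* ≈ 394, Q* ≈ 294

Setting both brackets to zero gives the nullclines P + 1.65Q = 879 and 1.37P + Q = 834.
Substituting Q = 834 - 1.37P into the first: P(1 - 1.65·1.37) = 879 - 1.65·834.
So P* = -497/-1.26 = 394, and then Q* = 834 - 1.37·394 = 294.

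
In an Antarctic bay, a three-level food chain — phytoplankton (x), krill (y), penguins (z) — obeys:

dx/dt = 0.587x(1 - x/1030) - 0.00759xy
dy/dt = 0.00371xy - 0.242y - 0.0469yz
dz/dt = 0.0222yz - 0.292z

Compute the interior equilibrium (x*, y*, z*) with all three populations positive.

x* ≈ 855, y* ≈ 13.2, z* ≈ 62.5

From dz/dt = 0: 0.0222y* = 0.292, so y* = 13.2.
From dx/dt = 0: 0.587(1 - x*/1030) = 0.00759·13.2, giving x* = 1030·(1 - 0.17) = 855.
From dy/dt = 0: 0.00371·855 - 0.242 = 0.0469z*, so z* = 2.93/0.0469 = 62.5.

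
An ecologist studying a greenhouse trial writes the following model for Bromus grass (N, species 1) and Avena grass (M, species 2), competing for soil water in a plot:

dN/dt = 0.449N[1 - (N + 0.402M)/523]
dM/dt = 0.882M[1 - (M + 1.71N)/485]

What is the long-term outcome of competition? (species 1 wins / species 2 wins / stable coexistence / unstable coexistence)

species 1 excludes species 2

Compare the nullcline intercepts: K1/α12 = 523/0.402 = 1300 > K2 = 485; K2/α21 = 485/1.71 = 284 < K1 = 523.
Since the inequalities point opposite ways, species 1 can invade but species 2 cannot.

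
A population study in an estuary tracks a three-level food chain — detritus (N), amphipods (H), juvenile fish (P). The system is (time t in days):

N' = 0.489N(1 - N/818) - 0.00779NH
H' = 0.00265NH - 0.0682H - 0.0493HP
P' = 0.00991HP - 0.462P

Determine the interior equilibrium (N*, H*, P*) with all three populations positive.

From dP/dt = 0: 0.00991H* = 0.462, so H* = 46.6.
From dN/dt = 0: 0.489(1 - N*/818) = 0.00779·46.6, giving N* = 818·(1 - 0.743) = 210.
From dH/dt = 0: 0.00265·210 - 0.0682 = 0.0493P*, so P* = 0.49/0.0493 = 9.93.

N* ≈ 210, H* ≈ 46.6, P* ≈ 9.93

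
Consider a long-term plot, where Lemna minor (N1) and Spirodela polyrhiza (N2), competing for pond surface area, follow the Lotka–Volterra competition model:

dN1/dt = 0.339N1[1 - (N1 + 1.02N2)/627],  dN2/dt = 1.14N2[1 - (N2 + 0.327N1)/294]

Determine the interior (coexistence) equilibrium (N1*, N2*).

N1* ≈ 491, N2* ≈ 133

Setting both brackets to zero gives the nullclines N1 + 1.02N2 = 627 and 0.327N1 + N2 = 294.
Substituting N2 = 294 - 0.327N1 into the first: N1(1 - 1.02·0.327) = 627 - 1.02·294.
So N1* = 327/0.666 = 491, and then N2* = 294 - 0.327·491 = 133.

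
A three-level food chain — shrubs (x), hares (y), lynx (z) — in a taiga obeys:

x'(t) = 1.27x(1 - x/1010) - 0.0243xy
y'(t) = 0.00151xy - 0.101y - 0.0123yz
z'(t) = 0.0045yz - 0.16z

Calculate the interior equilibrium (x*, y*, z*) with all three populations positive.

From dz/dt = 0: 0.0045y* = 0.16, so y* = 35.6.
From dx/dt = 0: 1.27(1 - x*/1010) = 0.0243·35.6, giving x* = 1010·(1 - 0.68) = 323.
From dy/dt = 0: 0.00151·323 - 0.101 = 0.0123z*, so z* = 0.387/0.0123 = 31.4.

x* ≈ 323, y* ≈ 35.6, z* ≈ 31.4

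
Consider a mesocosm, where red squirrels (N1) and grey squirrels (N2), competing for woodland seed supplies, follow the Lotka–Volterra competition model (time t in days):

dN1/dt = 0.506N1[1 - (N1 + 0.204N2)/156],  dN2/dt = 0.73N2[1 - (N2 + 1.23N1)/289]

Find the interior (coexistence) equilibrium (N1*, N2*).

N1* ≈ 130, N2* ≈ 130

Setting both brackets to zero gives the nullclines N1 + 0.204N2 = 156 and 1.23N1 + N2 = 289.
Substituting N2 = 289 - 1.23N1 into the first: N1(1 - 0.204·1.23) = 156 - 0.204·289.
So N1* = 97/0.749 = 130, and then N2* = 289 - 1.23·130 = 130.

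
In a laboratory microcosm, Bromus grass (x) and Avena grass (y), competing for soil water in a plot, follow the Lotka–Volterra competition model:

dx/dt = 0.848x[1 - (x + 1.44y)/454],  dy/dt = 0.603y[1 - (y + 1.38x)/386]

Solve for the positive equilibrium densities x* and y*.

Setting both brackets to zero gives the nullclines x + 1.44y = 454 and 1.38x + y = 386.
Substituting y = 386 - 1.38x into the first: x(1 - 1.44·1.38) = 454 - 1.44·386.
So x* = -102/-0.987 = 103, and then y* = 386 - 1.38·103 = 244.

x* ≈ 103, y* ≈ 244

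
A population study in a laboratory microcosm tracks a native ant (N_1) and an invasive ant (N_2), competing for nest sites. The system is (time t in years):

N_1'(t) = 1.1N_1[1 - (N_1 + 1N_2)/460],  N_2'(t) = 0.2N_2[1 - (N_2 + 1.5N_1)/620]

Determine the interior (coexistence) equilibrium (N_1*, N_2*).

N_1* ≈ 320, N_2* ≈ 140

Setting both brackets to zero gives the nullclines N_1 + 1N_2 = 460 and 1.5N_1 + N_2 = 620.
Substituting N_2 = 620 - 1.5N_1 into the first: N_1(1 - 1·1.5) = 460 - 1·620.
So N_1* = -160/-0.5 = 320, and then N_2* = 620 - 1.5·320 = 140.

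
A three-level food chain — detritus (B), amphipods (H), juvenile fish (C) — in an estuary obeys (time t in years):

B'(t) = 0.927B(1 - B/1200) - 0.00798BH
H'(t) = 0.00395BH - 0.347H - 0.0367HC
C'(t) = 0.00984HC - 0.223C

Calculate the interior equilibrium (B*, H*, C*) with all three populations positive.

B* ≈ 966, H* ≈ 22.7, C* ≈ 94.5

From dC/dt = 0: 0.00984H* = 0.223, so H* = 22.7.
From dB/dt = 0: 0.927(1 - B*/1200) = 0.00798·22.7, giving B* = 1200·(1 - 0.195) = 966.
From dH/dt = 0: 0.00395·966 - 0.347 = 0.0367C*, so C* = 3.47/0.0367 = 94.5.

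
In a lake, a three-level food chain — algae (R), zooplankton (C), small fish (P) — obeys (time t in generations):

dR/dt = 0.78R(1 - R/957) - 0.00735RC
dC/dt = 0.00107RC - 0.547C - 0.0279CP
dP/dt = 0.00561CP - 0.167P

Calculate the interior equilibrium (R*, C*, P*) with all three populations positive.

R* ≈ 689, C* ≈ 29.8, P* ≈ 6.8

From dP/dt = 0: 0.00561C* = 0.167, so C* = 29.8.
From dR/dt = 0: 0.78(1 - R*/957) = 0.00735·29.8, giving R* = 957·(1 - 0.281) = 689.
From dC/dt = 0: 0.00107·689 - 0.547 = 0.0279P*, so P* = 0.19/0.0279 = 6.8.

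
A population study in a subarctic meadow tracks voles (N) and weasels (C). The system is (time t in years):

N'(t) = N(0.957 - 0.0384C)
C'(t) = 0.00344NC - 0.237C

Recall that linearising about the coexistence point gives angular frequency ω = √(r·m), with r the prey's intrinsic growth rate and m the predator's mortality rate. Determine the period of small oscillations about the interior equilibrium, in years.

Here r = 0.957 and m = 0.237, so r·m = 0.227.
ω = √0.227 = 0.476 per year, hence T = 2π/ω ≈ 13.2 years.

T ≈ 13.2 years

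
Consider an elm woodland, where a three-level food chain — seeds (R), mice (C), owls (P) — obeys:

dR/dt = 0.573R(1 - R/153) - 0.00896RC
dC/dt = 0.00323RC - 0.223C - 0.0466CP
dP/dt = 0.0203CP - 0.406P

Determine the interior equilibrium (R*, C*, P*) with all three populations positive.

R* ≈ 105, C* ≈ 20, P* ≈ 2.5

From dP/dt = 0: 0.0203C* = 0.406, so C* = 20.
From dR/dt = 0: 0.573(1 - R*/153) = 0.00896·20, giving R* = 153·(1 - 0.313) = 105.
From dC/dt = 0: 0.00323·105 - 0.223 = 0.0466P*, so P* = 0.117/0.0466 = 2.5.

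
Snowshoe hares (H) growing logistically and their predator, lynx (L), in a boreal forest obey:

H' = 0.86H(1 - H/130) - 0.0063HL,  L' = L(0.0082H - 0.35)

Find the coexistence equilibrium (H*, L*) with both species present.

From dL/dt = 0 with L > 0: 0.0082H* = 0.35, so H* = 42.7.
Substitute into dH/dt = 0: 0.86(1 - 42.7/130) = 0.0063L*.
The bracket is 0.672, giving L* = 0.578/0.0063 = 91.7.

H* ≈ 42.7, L* ≈ 91.7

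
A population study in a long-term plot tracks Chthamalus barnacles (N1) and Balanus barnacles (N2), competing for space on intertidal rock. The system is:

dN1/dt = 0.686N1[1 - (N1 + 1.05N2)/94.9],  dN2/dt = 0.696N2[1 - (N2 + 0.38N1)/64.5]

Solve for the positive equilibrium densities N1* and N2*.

N1* ≈ 45.2, N2* ≈ 47.3

Setting both brackets to zero gives the nullclines N1 + 1.05N2 = 94.9 and 0.38N1 + N2 = 64.5.
Substituting N2 = 64.5 - 0.38N1 into the first: N1(1 - 1.05·0.38) = 94.9 - 1.05·64.5.
So N1* = 27.2/0.601 = 45.2, and then N2* = 64.5 - 0.38·45.2 = 47.3.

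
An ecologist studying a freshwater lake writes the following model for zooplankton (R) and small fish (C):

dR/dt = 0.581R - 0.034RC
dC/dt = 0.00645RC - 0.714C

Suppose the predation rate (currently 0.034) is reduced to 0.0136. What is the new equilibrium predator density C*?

At the interior fixed point, setting dR/dt = 0 with R > 0 fixes C* = (prey growth rate)/(RC coefficient) — independent of the other coefficients.
With the change, C* = 0.581/0.0136 = 42.7; it rises from 17.1.

C* ≈ 42.7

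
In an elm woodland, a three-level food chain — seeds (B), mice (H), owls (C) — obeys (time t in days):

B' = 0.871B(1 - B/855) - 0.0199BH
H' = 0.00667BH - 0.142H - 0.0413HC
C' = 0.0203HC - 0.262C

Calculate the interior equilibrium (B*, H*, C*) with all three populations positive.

From dC/dt = 0: 0.0203H* = 0.262, so H* = 12.9.
From dB/dt = 0: 0.871(1 - B*/855) = 0.0199·12.9, giving B* = 855·(1 - 0.295) = 603.
From dH/dt = 0: 0.00667·603 - 0.142 = 0.0413C*, so C* = 3.88/0.0413 = 93.9.

B* ≈ 603, H* ≈ 12.9, C* ≈ 93.9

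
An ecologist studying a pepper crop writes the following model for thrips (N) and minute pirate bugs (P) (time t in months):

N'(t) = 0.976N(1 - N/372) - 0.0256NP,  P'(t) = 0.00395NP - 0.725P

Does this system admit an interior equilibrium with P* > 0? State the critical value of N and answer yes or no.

Threshold N = 184; K > 184, so yes, the predator persists.

The predator equation gives dP/dt > 0 only when N > 0.725/0.00395 = 184.
Without the predator, N → K = 372. Since 372 > 184, the predator can invade and persist.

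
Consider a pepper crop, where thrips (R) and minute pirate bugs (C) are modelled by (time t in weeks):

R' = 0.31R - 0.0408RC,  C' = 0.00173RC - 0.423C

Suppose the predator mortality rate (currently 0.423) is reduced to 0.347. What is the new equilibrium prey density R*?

At the interior fixed point, setting dC/dt = 0 with C > 0 fixes R* = (predator death rate)/(RC coefficient) — independent of the other coefficients.
With the change, R* = 0.347/0.00173 = 201; it falls from 245.

R* ≈ 201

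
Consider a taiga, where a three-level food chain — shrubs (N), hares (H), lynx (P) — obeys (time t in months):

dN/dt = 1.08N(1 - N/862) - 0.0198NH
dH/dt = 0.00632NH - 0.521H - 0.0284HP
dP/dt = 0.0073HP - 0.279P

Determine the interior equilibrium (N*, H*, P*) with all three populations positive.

From dP/dt = 0: 0.0073H* = 0.279, so H* = 38.2.
From dN/dt = 0: 1.08(1 - N*/862) = 0.0198·38.2, giving N* = 862·(1 - 0.701) = 258.
From dH/dt = 0: 0.00632·258 - 0.521 = 0.0284P*, so P* = 1.11/0.0284 = 39.1.

N* ≈ 258, H* ≈ 38.2, P* ≈ 39.1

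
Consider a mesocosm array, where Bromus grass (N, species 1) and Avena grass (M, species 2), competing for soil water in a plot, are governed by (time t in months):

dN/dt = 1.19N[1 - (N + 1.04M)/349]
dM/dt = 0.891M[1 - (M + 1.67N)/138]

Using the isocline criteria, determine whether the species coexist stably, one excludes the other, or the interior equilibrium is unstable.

species 1 excludes species 2

Compare the nullcline intercepts: K1/α12 = 349/1.04 = 336 > K2 = 138; K2/α21 = 138/1.67 = 82.6 < K1 = 349.
Since the inequalities point opposite ways, species 1 can invade but species 2 cannot.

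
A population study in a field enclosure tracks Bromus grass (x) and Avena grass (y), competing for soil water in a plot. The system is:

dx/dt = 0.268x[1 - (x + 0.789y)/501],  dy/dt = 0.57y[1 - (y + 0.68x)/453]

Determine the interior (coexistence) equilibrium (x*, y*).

x* ≈ 310, y* ≈ 242

Setting both brackets to zero gives the nullclines x + 0.789y = 501 and 0.68x + y = 453.
Substituting y = 453 - 0.68x into the first: x(1 - 0.789·0.68) = 501 - 0.789·453.
So x* = 144/0.463 = 310, and then y* = 453 - 0.68·310 = 242.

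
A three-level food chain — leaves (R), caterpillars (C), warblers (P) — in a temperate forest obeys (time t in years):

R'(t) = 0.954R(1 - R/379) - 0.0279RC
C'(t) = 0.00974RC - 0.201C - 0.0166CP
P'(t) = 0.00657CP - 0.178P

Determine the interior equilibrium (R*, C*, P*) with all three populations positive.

From dP/dt = 0: 0.00657C* = 0.178, so C* = 27.1.
From dR/dt = 0: 0.954(1 - R*/379) = 0.0279·27.1, giving R* = 379·(1 - 0.792) = 78.7.
From dC/dt = 0: 0.00974·78.7 - 0.201 = 0.0166P*, so P* = 0.566/0.0166 = 34.1.

R* ≈ 78.7, C* ≈ 27.1, P* ≈ 34.1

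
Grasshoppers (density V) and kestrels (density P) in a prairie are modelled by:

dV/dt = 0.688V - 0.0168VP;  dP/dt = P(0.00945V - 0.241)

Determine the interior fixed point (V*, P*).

V* ≈ 25.5, P* ≈ 41

Set dP/dt = 0 with P > 0: 0.00945V - 0.241 = 0, so V* = 0.241/0.00945 = 25.5.
Set dV/dt = 0 with V > 0: 0.688 - 0.0168P = 0, so P* = 0.688/0.0168 = 41.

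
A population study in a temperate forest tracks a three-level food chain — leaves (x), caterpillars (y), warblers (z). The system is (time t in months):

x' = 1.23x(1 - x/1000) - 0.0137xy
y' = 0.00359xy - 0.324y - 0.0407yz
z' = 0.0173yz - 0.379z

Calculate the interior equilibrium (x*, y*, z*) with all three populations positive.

From dz/dt = 0: 0.0173y* = 0.379, so y* = 21.9.
From dx/dt = 0: 1.23(1 - x*/1000) = 0.0137·21.9, giving x* = 1000·(1 - 0.244) = 756.
From dy/dt = 0: 0.00359·756 - 0.324 = 0.0407z*, so z* = 2.39/0.0407 = 58.7.

x* ≈ 756, y* ≈ 21.9, z* ≈ 58.7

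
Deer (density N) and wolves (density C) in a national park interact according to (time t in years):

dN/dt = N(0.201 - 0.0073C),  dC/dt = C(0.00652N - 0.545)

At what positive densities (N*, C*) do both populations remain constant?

Set dC/dt = 0 with C > 0: 0.00652N - 0.545 = 0, so N* = 0.545/0.00652 = 83.6.
Set dN/dt = 0 with N > 0: 0.201 - 0.0073C = 0, so C* = 0.201/0.0073 = 27.5.

N* ≈ 83.6, C* ≈ 27.5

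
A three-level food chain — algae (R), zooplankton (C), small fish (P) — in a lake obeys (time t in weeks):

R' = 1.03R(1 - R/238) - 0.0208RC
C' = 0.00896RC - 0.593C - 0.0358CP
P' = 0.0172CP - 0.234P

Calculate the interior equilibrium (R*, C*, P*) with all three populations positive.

R* ≈ 173, C* ≈ 13.6, P* ≈ 26.6

From dP/dt = 0: 0.0172C* = 0.234, so C* = 13.6.
From dR/dt = 0: 1.03(1 - R*/238) = 0.0208·13.6, giving R* = 238·(1 - 0.275) = 173.
From dC/dt = 0: 0.00896·173 - 0.593 = 0.0358P*, so P* = 0.954/0.0358 = 26.6.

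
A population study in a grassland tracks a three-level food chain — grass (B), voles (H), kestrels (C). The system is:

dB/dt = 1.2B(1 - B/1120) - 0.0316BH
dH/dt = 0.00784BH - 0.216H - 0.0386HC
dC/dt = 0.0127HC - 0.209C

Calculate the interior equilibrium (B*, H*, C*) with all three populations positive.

From dC/dt = 0: 0.0127H* = 0.209, so H* = 16.5.
From dB/dt = 0: 1.2(1 - B*/1120) = 0.0316·16.5, giving B* = 1120·(1 - 0.433) = 635.
From dH/dt = 0: 0.00784·635 - 0.216 = 0.0386C*, so C* = 4.76/0.0386 = 123.

B* ≈ 635, H* ≈ 16.5, C* ≈ 123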